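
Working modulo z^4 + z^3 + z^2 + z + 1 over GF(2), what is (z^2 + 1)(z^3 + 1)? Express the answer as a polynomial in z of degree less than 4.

Multiply in GF(2)[z]: (z^2 + 1)·(z^3 + 1) = z^5 + z^3 + z^2 + 1.
Reduce using z^4 ≡ z^3 + z^2 + z + 1 (mod z^4 + z^3 + z^2 + z + 1).
Reduced: z^3 + z^2.

z^3 + z^2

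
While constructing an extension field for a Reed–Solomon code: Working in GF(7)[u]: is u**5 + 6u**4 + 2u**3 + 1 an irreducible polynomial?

Write h(u) = u**5 + 6u**4 + 2u**3 + 1.
Check for roots in GF(7): h(0) = 1; h(1) = 3; h(2) = 5; h(3) = 0 → root; h(4) = 1; h(5) = 0 → root; h(6) = 4.
h(3) = 0, so (u − 3) divides h(u); h is reducible.

No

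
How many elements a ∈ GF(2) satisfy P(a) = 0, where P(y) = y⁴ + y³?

Evaluate at each of the 2 elements of GF(2):
P(0) = 0 → root; P(1) = 0 → root.
Roots: {0, 1}.

2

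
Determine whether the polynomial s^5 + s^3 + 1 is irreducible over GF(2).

Write h(s) = s^5 + s^3 + 1.
Check for roots in GF(2): h(0) = 1; h(1) = 1.
No roots, so no linear factors.
Monic irreducibles of degree 2 over GF(2): s^2 + s + 1.
None of them divide h (all give nonzero remainder).
No irreducible factor of degree ≤ 2 exists, so h is irreducible over GF(2).

Yes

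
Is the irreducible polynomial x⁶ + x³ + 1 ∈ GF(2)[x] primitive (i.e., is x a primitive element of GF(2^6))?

Write f(x) = x⁶ + x³ + 1.
|GF(2^6)^×| = 2^6 − 1 = 63. Prime factorization: 63 = 3^2·7.
f is primitive ⇔ x has order 63 in GF(2)[x]/(f), i.e. x^(63/q) ≠ 1 for each prime q | 63.
x^(21) mod f = x³.
x^(9) mod f = 1
Since x^(9) = 1, the order of x divides 9 < 63; not primitive.

No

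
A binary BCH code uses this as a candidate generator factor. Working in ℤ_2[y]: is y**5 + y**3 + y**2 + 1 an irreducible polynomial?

Write f(y) = y**5 + y**3 + y**2 + 1.
Check for roots in ℤ_2: f(0) = 1; f(1) = 0 → root.
f(1) = 0, so (y − 1) divides f(y); f is reducible.

No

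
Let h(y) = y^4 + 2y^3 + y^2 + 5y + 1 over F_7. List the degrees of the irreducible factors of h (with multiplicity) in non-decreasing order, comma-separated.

Complete factorization: h(y) = (y^4 + 2y^3 + y^2 + 5y + 1).
Factor degrees with multiplicity: 4 = 4.

4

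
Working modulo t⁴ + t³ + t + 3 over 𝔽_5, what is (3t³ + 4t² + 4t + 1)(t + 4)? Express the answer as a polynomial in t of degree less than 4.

Multiply in 𝔽_5[t]: (3t³ + 4t² + 4t + 1)·(t + 4) = 3t⁴ + t³ + 2t + 4.
Reduce using t⁴ ≡ 4t³ + 4t + 2 (mod t⁴ + t³ + t + 3).
Reduced: 3t³ + 4t.

3t^3 + 4t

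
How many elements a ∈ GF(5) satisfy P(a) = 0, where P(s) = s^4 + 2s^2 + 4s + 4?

Evaluate at each of the 5 elements of GF(5):
P(0) = 4; P(1) = 1; P(2) = 1; P(3) = 0 → root; P(4) = 3.
Roots: {3}.

1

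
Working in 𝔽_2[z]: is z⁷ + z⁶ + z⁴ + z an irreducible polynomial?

Write f(z) = z⁷ + z⁶ + z⁴ + z.
Check for roots in 𝔽_2: f(0) = 0 → root; f(1) = 0 → root.
f(0) = 0, so (z) divides f(z); f is reducible.

No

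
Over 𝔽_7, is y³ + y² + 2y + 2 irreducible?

Write f(y) = y³ + y² + 2y + 2.
Check for roots in 𝔽_7: f(0) = 2; f(1) = 6; f(2) = 4; f(3) = 2; f(4) = 6; f(5) = 1; f(6) = 0 → root.
f(6) = 0, so (y − 6) divides f(y); f is reducible.

No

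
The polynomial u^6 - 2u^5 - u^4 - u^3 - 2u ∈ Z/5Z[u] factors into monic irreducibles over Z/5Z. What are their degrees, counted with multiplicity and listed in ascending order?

1, 1, 1, 3

Write g(u) = u^6 - 2u^5 - u^4 - u^3 - 2u.
Roots in Z/5Z: g(0) = 0 → root; g(1) = 0 → root; g(2) = 2; g(3) = 4; g(4) = 0 → root.
Linear factors from roots: (u), (u - 1), (u + 1).
Complete factorization: g(u) = (u)·(u + 1)·(u - 1)·(u^3 - 2u^2 + 2).
Factor degrees with multiplicity: 1 + 1 + 1 + 3 = 6.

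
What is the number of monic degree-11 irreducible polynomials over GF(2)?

By the necklace-counting formula, N_2(11) = (1/11) Σ_{d|11} μ(11/d)·2^d.
Divisors of 11: 1, 11; μ(11/d) for each: -1, 1.
Σ = − 2^1 + 2^11 = 2046.
N = 2046/11 = 186.

186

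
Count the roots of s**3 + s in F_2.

Write P(s) = s**3 + s.
Evaluate at each of the 2 elements of F_2:
P(0) = 0 → root; P(1) = 0 → root.
Roots: {0, 1}.

2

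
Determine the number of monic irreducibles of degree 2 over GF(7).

The number of monic irreducibles of degree 2 over GF(7) is (1/2)·Σ_{d∣2} μ(2/d) 7^d.
Divisors of 2: 1, 2; μ(2/d) for each: -1, 1.
Σ = − 7^1 + 7^2 = 42.
N = 42/2 = 21.

21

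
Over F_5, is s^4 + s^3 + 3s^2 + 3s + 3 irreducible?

Write P(s) = s^4 + s^3 + 3s^2 + 3s + 3.
Check for roots in F_5: P(0) = 3; P(1) = 1; P(2) = 0 → root; P(3) = 2; P(4) = 3.
P(2) = 0, so (s − 2) divides P(s); P is reducible.

No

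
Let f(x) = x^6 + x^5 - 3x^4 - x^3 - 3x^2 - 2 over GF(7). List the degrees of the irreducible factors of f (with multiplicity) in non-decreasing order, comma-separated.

1, 1, 1, 3

Linear factors from roots: (x - 1), (x + 1).
Complete factorization: f(x) = (x - 1)·(x + 1)^2·(x^3 - 2x + 2).
Factor degrees with multiplicity: 1 + 1 + 1 + 3 = 6.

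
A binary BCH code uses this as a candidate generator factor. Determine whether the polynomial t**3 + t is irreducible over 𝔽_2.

Write h(t) = t**3 + t.
Check for roots in 𝔽_2: h(0) = 0 → root; h(1) = 0 → root.
h(0) = 0, so (t) divides h(t); h is reducible.

No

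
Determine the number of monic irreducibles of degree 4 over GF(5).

150

Gauss's count: N_{5}(4) = (1/4) Σ_{d|4} μ(4/d)·5^d.
Divisors of 4: 1, 2, 4; μ(4/d) for each: 0, -1, 1.
Σ = − 5^2 + 5^4 = 600.
N = 600/4 = 150.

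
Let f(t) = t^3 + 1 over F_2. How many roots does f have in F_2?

Evaluate at each of the 2 elements of F_2:
f(0) = 1; f(1) = 0 → root.
Roots: {1}.

1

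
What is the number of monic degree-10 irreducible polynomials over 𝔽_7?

28245840

By the necklace-counting formula, N_7(10) = (1/10) Σ_{d|10} μ(10/d)·7^d.
Divisors of 10: 1, 2, 5, 10; μ(10/d) for each: 1, -1, -1, 1.
Σ = 7^1 − 7^2 − 7^5 + 7^10 = 282458400.
N = 282458400/10 = 28245840.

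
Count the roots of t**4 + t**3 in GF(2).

Write h(t) = t**4 + t**3.
Evaluate at each of the 2 elements of GF(2):
h(0) = 0 → root; h(1) = 0 → root.
Roots: {0, 1}.

2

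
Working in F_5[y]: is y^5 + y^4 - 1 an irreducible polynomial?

Yes

Write h(y) = y^5 + y^4 - 1.
Check for roots in F_5: h(0) = 4; h(1) = 1; h(2) = 2; h(3) = 3; h(4) = 4.
No roots, so no linear factors.
Degree-2 irreducible divisors: test the 10 monic irreducibles of degree 2 over GF(5).
None of them divide h (all give nonzero remainder).
No irreducible factor of degree ≤ 2 exists, so h is irreducible over GF(5).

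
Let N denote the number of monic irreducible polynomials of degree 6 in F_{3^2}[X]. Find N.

The number of monic irreducibles of degree 6 over GF(9) is (1/6)·Σ_{d∣6} μ(6/d) 9^d.
Divisors of 6: 1, 2, 3, 6; μ(6/d) for each: 1, -1, -1, 1.
Σ = 9^1 − 9^2 − 9^3 + 9^6 = 530640.
N = 530640/6 = 88440.

88440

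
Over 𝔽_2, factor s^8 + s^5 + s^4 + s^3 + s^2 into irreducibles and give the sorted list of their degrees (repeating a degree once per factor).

Write g(s) = s^8 + s^5 + s^4 + s^3 + s^2.
Roots in 𝔽_2: g(0) = 0 → root; g(1) = 1.
Linear factors from roots: (s).
Complete factorization: g(s) = (s)^2·(s^2 + s + 1)·(s^4 + s^3 + 1).
Factor degrees with multiplicity: 1 + 1 + 2 + 4 = 8.

1, 1, 2, 4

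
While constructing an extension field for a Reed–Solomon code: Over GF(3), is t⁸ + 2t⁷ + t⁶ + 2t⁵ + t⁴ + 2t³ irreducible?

Write P(t) = t⁸ + 2t⁷ + t⁶ + 2t⁵ + t⁴ + 2t³.
Check for roots in GF(3): P(0) = 0 → root; P(1) = 0 → root; P(2) = 0 → root.
P(0) = 0, so (t) divides P(t); P is reducible.

No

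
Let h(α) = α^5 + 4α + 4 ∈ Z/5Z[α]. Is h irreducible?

Check for roots in Z/5Z: h(0) = 4; h(1) = 4; h(2) = 4; h(3) = 4; h(4) = 4.
No roots, so no linear factors.
Degree-2 irreducible divisors: test the 10 monic irreducibles of degree 2 over GF(5).
None of them divide h (all give nonzero remainder).
No irreducible factor of degree ≤ 2 exists, so h is irreducible over GF(5).

Yes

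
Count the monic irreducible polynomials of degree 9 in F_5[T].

Gauss's count: N_{5}(9) = (1/9) Σ_{d|9} μ(9/d)·5^d.
Divisors of 9: 1, 3, 9; μ(9/d) for each: 0, -1, 1.
Σ = − 5^3 + 5^9 = 1953000.
N = 1953000/9 = 217000.

217000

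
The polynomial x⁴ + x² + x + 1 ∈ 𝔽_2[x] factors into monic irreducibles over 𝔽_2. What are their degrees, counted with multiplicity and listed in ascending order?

1, 3

Write f(x) = x⁴ + x² + x + 1.
Roots in 𝔽_2: f(0) = 1; f(1) = 0 → root.
Linear factors from roots: (x + 1).
Complete factorization: f(x) = (x + 1)·(x³ + x² + 1).
Factor degrees with multiplicity: 1 + 3 = 4.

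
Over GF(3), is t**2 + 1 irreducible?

Yes

Write P(t) = t**2 + 1.
Check for roots in GF(3): P(0) = 1; P(1) = 2; P(2) = 2.
No roots. A degree-2 polynomial over a field with no linear factor is irreducible.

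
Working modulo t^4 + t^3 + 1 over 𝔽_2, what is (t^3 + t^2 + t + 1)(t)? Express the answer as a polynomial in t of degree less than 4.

t^2 + t + 1

Multiply in 𝔽_2[t]: (t^3 + t^2 + t + 1)·(t) = t^4 + t^3 + t^2 + t.
Reduce using t^4 ≡ t^3 + 1 (mod t^4 + t^3 + 1).
Reduced: t^2 + t + 1.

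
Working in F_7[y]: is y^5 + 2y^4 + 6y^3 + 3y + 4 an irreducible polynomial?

Yes

Write P(y) = y^5 + 2y^4 + 6y^3 + 3y + 4.
Check for roots in F_7: P(0) = 4; P(1) = 2; P(2) = 3; P(3) = 6; P(4) = 4; P(5) = 6; P(6) = 3.
No roots, so no linear factors.
Degree-2 irreducible divisors: test the 21 monic irreducibles of degree 2 over GF(7).
None of them divide P (all give nonzero remainder).
No irreducible factor of degree ≤ 2 exists, so P is irreducible over GF(7).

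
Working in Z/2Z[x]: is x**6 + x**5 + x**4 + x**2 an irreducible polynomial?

Write P(x) = x**6 + x**5 + x**4 + x**2.
Check for roots in Z/2Z: P(0) = 0 → root; P(1) = 0 → root.
P(0) = 0, so (x) divides P(x); P is reducible.

No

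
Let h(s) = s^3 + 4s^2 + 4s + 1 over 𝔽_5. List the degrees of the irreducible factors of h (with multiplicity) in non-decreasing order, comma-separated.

1, 1, 1

Roots in 𝔽_5: h(0) = 1; h(1) = 0 → root; h(2) = 3; h(3) = 1; h(4) = 0 → root.
Linear factors from roots: (s + 4), (s + 1).
Complete factorization: h(s) = (s + 1)·(s + 4)^2.
Factor degrees with multiplicity: 1 + 1 + 1 = 3.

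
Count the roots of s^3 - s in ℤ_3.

Write P(s) = s^3 - s.
Evaluate at each of the 3 elements of ℤ_3:
P(0) = 0 → root; P(1) = 0 → root; P(2) = 0 → root.
Roots: {0, 1, 2}.

3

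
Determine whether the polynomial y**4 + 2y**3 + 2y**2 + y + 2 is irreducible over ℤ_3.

Yes

Write P(y) = y**4 + 2y**3 + 2y**2 + y + 2.
Check for roots in ℤ_3: P(0) = 2; P(1) = 2; P(2) = 2.
No roots, so no linear factors.
Monic irreducibles of degree 2 over GF(3): y**2 + 1, y**2 + y + 2, y**2 + 2y + 2.
None of them divide P (all give nonzero remainder).
No irreducible factor of degree ≤ 2 exists, so P is irreducible over GF(3).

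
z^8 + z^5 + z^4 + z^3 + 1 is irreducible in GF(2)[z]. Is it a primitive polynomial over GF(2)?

Write f(z) = z^8 + z^5 + z^4 + z^3 + 1.
|GF(2^8)^×| = 2^8 − 1 = 255. Prime factorization: 255 = 3·5·17.
f is primitive ⇔ z has order 255 in GF(2)[z]/(f), i.e. z^(255/q) ≠ 1 for each prime q | 255.
z^(85) mod f = 1
z^(51) mod f = 1
z^(15) mod f = z^6 + z^3 + z^2 + z.
Since z^(85) = 1, the order of z divides 85 < 255; not primitive.

No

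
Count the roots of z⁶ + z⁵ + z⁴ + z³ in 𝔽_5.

Write f(z) = z⁶ + z⁵ + z⁴ + z³.
Evaluate at each of the 5 elements of 𝔽_5:
f(0) = 0 → root; f(1) = 4; f(2) = 0 → root; f(3) = 0 → root; f(4) = 0 → root.
Roots: {0, 2, 3, 4}.

4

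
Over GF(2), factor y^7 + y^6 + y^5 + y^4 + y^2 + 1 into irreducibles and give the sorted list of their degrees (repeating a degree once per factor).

1, 1, 2, 3

Write f(y) = y^7 + y^6 + y^5 + y^4 + y^2 + 1.
Roots in GF(2): f(0) = 1; f(1) = 0 → root.
Linear factors from roots: (y + 1).
Complete factorization: f(y) = (y + 1)^2·(y^2 + y + 1)·(y^3 + y + 1).
Factor degrees with multiplicity: 1 + 1 + 2 + 3 = 7.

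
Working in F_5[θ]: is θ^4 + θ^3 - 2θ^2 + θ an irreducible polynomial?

No

Write h(θ) = θ^4 + θ^3 - 2θ^2 + θ.
Check for roots in F_5: h(0) = 0 → root; h(1) = 1; h(2) = 3; h(3) = 3; h(4) = 2.
h(0) = 0, so (θ) divides h(θ); h is reducible.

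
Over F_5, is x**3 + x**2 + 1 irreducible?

Write g(x) = x**3 + x**2 + 1.
Check for roots in F_5: g(0) = 1; g(1) = 3; g(2) = 3; g(3) = 2; g(4) = 1.
No roots. A degree-3 polynomial over a field with no linear factor is irreducible.

Yes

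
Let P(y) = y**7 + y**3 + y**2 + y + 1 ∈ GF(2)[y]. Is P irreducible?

Check for roots in GF(2): P(0) = 1; P(1) = 1.
No roots, so no linear factors.
Monic irreducibles of degree 2 over GF(2): y**2 + y + 1.
None of them divide P (all give nonzero remainder).
Monic irreducibles of degree 3 over GF(2): y**3 + y + 1, y**3 + y**2 + 1.
None of them divide P (all give nonzero remainder).
No irreducible factor of degree ≤ 3 exists, so P is irreducible over GF(2).

Yes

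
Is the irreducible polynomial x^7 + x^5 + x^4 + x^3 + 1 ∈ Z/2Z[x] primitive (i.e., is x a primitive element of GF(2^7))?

Write f(x) = x^7 + x^5 + x^4 + x^3 + 1.
|GF(2^7)^×| = 2^7 − 1 = 127. Prime factorization: 127 = 127.
f is primitive ⇔ x has order 127 in GF(2)[x]/(f), i.e. x^(127/q) ≠ 1 for each prime q | 127.
x^(1) mod f = x.
None equal 1, so x has full order 127; f is primitive.

Yes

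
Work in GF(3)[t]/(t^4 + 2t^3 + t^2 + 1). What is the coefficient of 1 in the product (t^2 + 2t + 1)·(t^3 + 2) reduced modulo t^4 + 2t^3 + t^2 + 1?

2

Multiply in GF(3)[t]: (t^2 + 2t + 1)·(t^3 + 2) = t^5 + 2t^4 + t^3 + 2t^2 + t + 2.
Reduce using t^4 ≡ t^3 + 2t^2 + 2 (mod t^4 + 2t^3 + t^2 + 1).
Reduced: 2t^2 + 2.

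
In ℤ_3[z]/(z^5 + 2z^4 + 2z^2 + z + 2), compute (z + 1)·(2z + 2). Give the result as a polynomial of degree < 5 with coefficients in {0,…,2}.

2z^2 + z + 2

Multiply in ℤ_3[z]: (z + 1)·(2z + 2) = 2z^2 + z + 2.
Reduced: 2z^2 + z + 2.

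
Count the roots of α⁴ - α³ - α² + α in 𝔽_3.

Write h(α) = α⁴ - α³ - α² + α.
Evaluate at each of the 3 elements of 𝔽_3:
h(0) = 0 → root; h(1) = 0 → root; h(2) = 0 → root.
Roots: {0, 1, 2}.

3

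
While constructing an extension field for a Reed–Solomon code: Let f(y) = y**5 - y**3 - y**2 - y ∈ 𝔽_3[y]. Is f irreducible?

Check for roots in 𝔽_3: f(0) = 0 → root; f(1) = 1; f(2) = 0 → root.
f(0) = 0, so (y) divides f(y); f is reducible.

No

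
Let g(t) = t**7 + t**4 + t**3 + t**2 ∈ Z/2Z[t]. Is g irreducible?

No

Check for roots in Z/2Z: g(0) = 0 → root; g(1) = 0 → root.
g(0) = 0, so (t) divides g(t); g is reducible.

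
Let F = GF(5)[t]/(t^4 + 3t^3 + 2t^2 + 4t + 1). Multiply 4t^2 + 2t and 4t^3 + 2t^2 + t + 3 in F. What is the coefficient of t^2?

Multiply in GF(5)[t]: (4t^2 + 2t)·(4t^3 + 2t^2 + t + 3) = t^5 + t^4 + 3t^3 + 4t^2 + t.
Reduce using t^4 ≡ 2t^3 + 3t^2 + t + 4 (mod t^4 + 3t^3 + 2t^2 + 4t + 1).
Reduced: 2t^3 + 4t^2 + 3t + 2.

4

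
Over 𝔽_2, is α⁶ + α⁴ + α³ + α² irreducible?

Write h(α) = α⁶ + α⁴ + α³ + α².
Check for roots in 𝔽_2: h(0) = 0 → root; h(1) = 0 → root.
h(0) = 0, so (α) divides h(α); h is reducible.

No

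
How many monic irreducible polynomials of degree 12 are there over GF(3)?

The number of monic irreducibles of degree 12 over GF(3) is (1/12)·Σ_{d∣12} μ(12/d) 3^d.
Divisors of 12: 1, 2, 3, 4, 6, 12; μ(12/d) for each: 0, 1, 0, -1, -1, 1.
Σ = 3^2 − 3^4 − 3^6 + 3^12 = 530640.
N = 530640/12 = 44220.

44220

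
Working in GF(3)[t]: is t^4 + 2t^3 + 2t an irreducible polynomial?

Write g(t) = t^4 + 2t^3 + 2t.
Check for roots in GF(3): g(0) = 0 → root; g(1) = 2; g(2) = 0 → root.
g(0) = 0, so (t) divides g(t); g is reducible.

No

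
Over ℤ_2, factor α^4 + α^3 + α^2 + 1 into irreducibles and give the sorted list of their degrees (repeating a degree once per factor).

1, 3

Write h(α) = α^4 + α^3 + α^2 + 1.
Roots in ℤ_2: h(0) = 1; h(1) = 0 → root.
Linear factors from roots: (α + 1).
Complete factorization: h(α) = (α + 1)·(α^3 + α + 1).
Factor degrees with multiplicity: 1 + 3 = 4.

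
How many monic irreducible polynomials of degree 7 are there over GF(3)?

By the necklace-counting formula, N_3(7) = (1/7) Σ_{d|7} μ(7/d)·3^d.
Divisors of 7: 1, 7; μ(7/d) for each: -1, 1.
Σ = − 3^1 + 3^7 = 2184.
N = 2184/7 = 312.

312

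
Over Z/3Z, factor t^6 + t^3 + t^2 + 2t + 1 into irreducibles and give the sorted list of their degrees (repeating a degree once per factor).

Write g(t) = t^6 + t^3 + t^2 + 2t + 1.
Roots in Z/3Z: g(0) = 1; g(1) = 0 → root; g(2) = 0 → root.
Linear factors from roots: (t + 2), (t + 1).
Complete factorization: g(t) = (t + 2)·(t + 1)^2·(t^3 + 2t^2 + 2t + 2).
Factor degrees with multiplicity: 1 + 1 + 1 + 3 = 6.

1, 1, 1, 3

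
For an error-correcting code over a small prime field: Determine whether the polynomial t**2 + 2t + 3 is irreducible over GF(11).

No

Write f(t) = t**2 + 2t + 3.
Check each element of GF(11) for a root: f(0)=3, f(1)=6, f(2)=0, f(3)=7, f(4)=5, f(5)=5, f(6)=7, f(7)=0, f(8)=6, f(9)=3, f(10)=2.
f(2) = 0, so (t − 2) divides f(t); f is reducible.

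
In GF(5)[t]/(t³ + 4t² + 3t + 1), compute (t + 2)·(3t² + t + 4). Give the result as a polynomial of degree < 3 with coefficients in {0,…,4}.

2t

Multiply in GF(5)[t]: (t + 2)·(3t² + t + 4) = 3t³ + 2t² + t + 3.
Reduce using t³ ≡ t² + 2t + 4 (mod t³ + 4t² + 3t + 1).
Reduced: 2t.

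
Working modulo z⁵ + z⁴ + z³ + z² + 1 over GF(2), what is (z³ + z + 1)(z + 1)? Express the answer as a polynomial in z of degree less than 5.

z^4 + z^3 + z^2 + 1

Multiply in GF(2)[z]: (z³ + z + 1)·(z + 1) = z⁴ + z³ + z² + 1.
Reduced: z⁴ + z³ + z² + 1.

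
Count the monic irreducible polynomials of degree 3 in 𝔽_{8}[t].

x^(8^3) − x is the product of all monic irreducibles of degree dividing 3; Möbius inversion gives N = (1/3) Σ μ(3/d)·8^d.
Divisors of 3: 1, 3; μ(3/d) for each: -1, 1.
Σ = − 8^1 + 8^3 = 504.
N = 504/3 = 168.

168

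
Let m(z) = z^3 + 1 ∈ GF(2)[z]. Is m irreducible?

No

Check for roots in GF(2): m(0) = 1; m(1) = 0 → root.
m(1) = 0, so (z − 1) divides m(z); m is reducible.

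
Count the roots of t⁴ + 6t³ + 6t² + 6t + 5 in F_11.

Write h(t) = t⁴ + 6t³ + 6t² + 6t + 5.
Evaluate at each of the 11 elements of F_11:
h(0) = 5; h(1) = 2; h(2) = 6; h(3) = 1; h(4) = 6; h(5) = 9; h(6) = 0 → root; h(7) = 4; h(8) = 4; h(9) = 7; h(10) = 0 → root.
Roots: {6, 10}.

2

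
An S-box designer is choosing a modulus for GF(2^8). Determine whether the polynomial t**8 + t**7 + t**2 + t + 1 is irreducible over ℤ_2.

Write m(t) = t**8 + t**7 + t**2 + t + 1.
Check for roots in ℤ_2: m(0) = 1; m(1) = 1.
No roots, so no linear factors.
Monic irreducibles of degree 2 over GF(2): t**2 + t + 1.
None of them divide m (all give nonzero remainder).
Monic irreducibles of degree 3 over GF(2): t**3 + t + 1, t**3 + t**2 + 1.
None of them divide m (all give nonzero remainder).
Monic irreducibles of degree 4 over GF(2): t**4 + t + 1, t**4 + t**3 + 1, t**4 + t**3 + t**2 + t + 1.
None of them divide m (all give nonzero remainder).
No irreducible factor of degree ≤ 4 exists, so m is irreducible over GF(2).

Yes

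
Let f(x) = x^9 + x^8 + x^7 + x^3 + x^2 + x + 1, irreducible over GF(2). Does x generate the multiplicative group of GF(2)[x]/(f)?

|GF(2^9)^×| = 2^9 − 1 = 511. Prime factorization: 511 = 7·73.
f is primitive ⇔ x has order 511 in GF(2)[x]/(f), i.e. x^(511/q) ≠ 1 for each prime q | 511.
x^(73) mod f = x^7 + x^6 + x^5 + x^4 + x^3.
x^(7) mod f = x^7.
None equal 1, so x has full order 511; f is primitive.

Yes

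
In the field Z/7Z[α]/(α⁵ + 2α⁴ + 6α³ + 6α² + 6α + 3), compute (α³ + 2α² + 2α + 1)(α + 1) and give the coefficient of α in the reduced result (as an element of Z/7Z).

3

Multiply in Z/7Z[α]: (α³ + 2α² + 2α + 1)·(α + 1) = α⁴ + 3α³ + 4α² + 3α + 1.
Reduced: α⁴ + 3α³ + 4α² + 3α + 1.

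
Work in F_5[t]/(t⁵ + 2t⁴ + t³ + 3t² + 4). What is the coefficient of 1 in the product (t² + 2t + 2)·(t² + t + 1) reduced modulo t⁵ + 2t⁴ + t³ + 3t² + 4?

2

Multiply in F_5[t]: (t² + 2t + 2)·(t² + t + 1) = t⁴ + 3t³ + 4t + 2.
Reduced: t⁴ + 3t³ + 4t + 2.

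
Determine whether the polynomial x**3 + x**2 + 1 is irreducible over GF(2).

Yes

Write g(x) = x**3 + x**2 + 1.
Check for roots in GF(2): g(0) = 1; g(1) = 1.
No roots. A degree-3 polynomial over a field with no linear factor is irreducible.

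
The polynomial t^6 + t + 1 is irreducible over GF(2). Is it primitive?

Write f(t) = t^6 + t + 1.
|GF(2^6)^×| = 2^6 − 1 = 63. Prime factorization: 63 = 3^2·7.
f is primitive ⇔ t has order 63 in GF(2)[t]/(f), i.e. t^(63/q) ≠ 1 for each prime q | 63.
t^(21) mod f = t^5 + t^4 + t^3 + t + 1.
t^(9) mod f = t^4 + t^3.
None equal 1, so t has full order 63; f is primitive.

Yes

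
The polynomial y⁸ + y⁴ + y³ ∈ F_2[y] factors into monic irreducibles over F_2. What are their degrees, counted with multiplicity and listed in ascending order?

Write h(y) = y⁸ + y⁴ + y³.
Roots in F_2: h(0) = 0 → root; h(1) = 1.
Linear factors from roots: (y).
Complete factorization: h(y) = (y)^3·(y² + y + 1)·(y³ + y² + 1).
Factor degrees with multiplicity: 1 + 1 + 1 + 2 + 3 = 8.

1, 1, 1, 2, 3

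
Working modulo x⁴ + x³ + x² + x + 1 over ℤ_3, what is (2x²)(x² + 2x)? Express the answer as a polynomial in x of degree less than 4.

Multiply in ℤ_3[x]: (2x²)·(x² + 2x) = 2x⁴ + x³.
Reduce using x⁴ ≡ 2x³ + 2x² + 2x + 2 (mod x⁴ + x³ + x² + x + 1).
Reduced: 2x³ + x² + x + 1.

2x^3 + x^2 + x + 1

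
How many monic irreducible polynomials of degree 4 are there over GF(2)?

Gauss's count: N_{2}(4) = (1/4) Σ_{d|4} μ(4/d)·2^d.
Divisors of 4: 1, 2, 4; μ(4/d) for each: 0, -1, 1.
Σ = − 2^2 + 2^4 = 12.
N = 12/4 = 3.

3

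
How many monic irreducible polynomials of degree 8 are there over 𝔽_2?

30

By the necklace-counting formula, N_2(8) = (1/8) Σ_{d|8} μ(8/d)·2^d.
Divisors of 8: 1, 2, 4, 8; μ(8/d) for each: 0, 0, -1, 1.
Σ = − 2^4 + 2^8 = 240.
N = 240/8 = 30.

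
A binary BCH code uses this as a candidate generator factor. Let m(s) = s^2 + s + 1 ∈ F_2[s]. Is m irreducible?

Yes

Check for roots in F_2: m(0) = 1; m(1) = 1.
No roots. A degree-2 polynomial over a field with no linear factor is irreducible.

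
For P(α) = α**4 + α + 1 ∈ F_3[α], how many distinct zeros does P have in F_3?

Evaluate at each of the 3 elements of F_3:
P(0) = 1; P(1) = 0 → root; P(2) = 1.
Roots: {1}.

1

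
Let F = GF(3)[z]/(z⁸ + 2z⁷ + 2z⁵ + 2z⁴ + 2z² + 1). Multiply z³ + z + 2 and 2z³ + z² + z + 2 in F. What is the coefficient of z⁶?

2

Multiply in GF(3)[z]: (z³ + z + 2)·(2z³ + z² + z + 2) = 2z⁶ + z⁵ + z³ + z + 1.
Reduced: 2z⁶ + z⁵ + z³ + z + 1.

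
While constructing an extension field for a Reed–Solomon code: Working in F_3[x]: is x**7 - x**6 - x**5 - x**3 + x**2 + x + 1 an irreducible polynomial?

Write h(x) = x**7 - x**6 - x**5 - x**3 + x**2 + x + 1.
Check for roots in F_3: h(0) = 1; h(1) = 1; h(2) = 1.
No roots, so no linear factors.
Monic irreducibles of degree 2 over GF(3): x**2 + 1, x**2 + x - 1, x**2 - x - 1.
None of them divide h (all give nonzero remainder).
Degree-3 irreducible divisors: test the 8 monic irreducibles of degree 3 over GF(3).
None of them divide h (all give nonzero remainder).
No irreducible factor of degree ≤ 3 exists, so h is irreducible over GF(3).

Yes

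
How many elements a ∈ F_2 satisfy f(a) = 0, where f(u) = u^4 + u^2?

Evaluate at each of the 2 elements of F_2:
f(0) = 0 → root; f(1) = 0 → root.
Roots: {0, 1}.

2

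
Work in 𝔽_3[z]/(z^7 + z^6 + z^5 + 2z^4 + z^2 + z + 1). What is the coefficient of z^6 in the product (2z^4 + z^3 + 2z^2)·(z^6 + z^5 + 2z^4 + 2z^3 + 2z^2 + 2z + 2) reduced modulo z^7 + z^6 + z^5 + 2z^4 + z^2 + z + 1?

2

Multiply in 𝔽_3[z]: (2z^4 + z^3 + 2z^2)·(z^6 + z^5 + 2z^4 + 2z^3 + 2z^2 + 2z + 2) = 2z^10 + z^8 + 2z^7 + z^6 + z^5 + z^4 + z^2.
Reduce using z^7 ≡ 2z^6 + 2z^5 + z^4 + 2z^2 + 2z + 2 (mod z^7 + z^6 + z^5 + 2z^4 + z^2 + z + 1).
Reduced: 2z^6 + z^5 + 2z^3 + 1.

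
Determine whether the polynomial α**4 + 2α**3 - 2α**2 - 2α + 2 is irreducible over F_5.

Yes

Write h(α) = α**4 + 2α**3 - 2α**2 - 2α + 2.
Check for roots in F_5: h(0) = 2; h(1) = 1; h(2) = 2; h(3) = 3; h(4) = 1.
No roots, so no linear factors.
Degree-2 irreducible divisors: test the 10 monic irreducibles of degree 2 over GF(5).
None of them divide h (all give nonzero remainder).
No irreducible factor of degree ≤ 2 exists, so h is irreducible over GF(5).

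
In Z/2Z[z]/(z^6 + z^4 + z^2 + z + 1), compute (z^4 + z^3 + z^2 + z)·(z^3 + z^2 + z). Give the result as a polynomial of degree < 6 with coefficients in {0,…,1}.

z^4 + z^3 + z

Multiply in Z/2Z[z]: (z^4 + z^3 + z^2 + z)·(z^3 + z^2 + z) = z^7 + z^5 + z^4 + z^2.
Reduce using z^6 ≡ z^4 + z^2 + z + 1 (mod z^6 + z^4 + z^2 + z + 1).
Reduced: z^4 + z^3 + z.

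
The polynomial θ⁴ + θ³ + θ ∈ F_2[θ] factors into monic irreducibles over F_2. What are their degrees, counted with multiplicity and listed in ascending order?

Write f(θ) = θ⁴ + θ³ + θ.
Roots in F_2: f(0) = 0 → root; f(1) = 1.
Linear factors from roots: (θ).
Complete factorization: f(θ) = (θ)·(θ³ + θ² + 1).
Factor degrees with multiplicity: 1 + 3 = 4.

1, 3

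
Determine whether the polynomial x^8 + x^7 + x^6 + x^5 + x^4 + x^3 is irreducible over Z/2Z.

Write P(x) = x^8 + x^7 + x^6 + x^5 + x^4 + x^3.
Check for roots in Z/2Z: P(0) = 0 → root; P(1) = 0 → root.
P(0) = 0, so (x) divides P(x); P is reducible.

No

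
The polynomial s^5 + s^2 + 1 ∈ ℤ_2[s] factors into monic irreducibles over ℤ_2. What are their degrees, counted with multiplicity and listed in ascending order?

Write f(s) = s^5 + s^2 + 1.
Roots in ℤ_2: f(0) = 1; f(1) = 1.
Complete factorization: f(s) = (s^5 + s^2 + 1).
Factor degrees with multiplicity: 5 = 5.

5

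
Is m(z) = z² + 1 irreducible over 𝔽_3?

Check for roots in 𝔽_3: m(0) = 1; m(1) = 2; m(2) = 2.
No roots. A degree-2 polynomial over a field with no linear factor is irreducible.

Yes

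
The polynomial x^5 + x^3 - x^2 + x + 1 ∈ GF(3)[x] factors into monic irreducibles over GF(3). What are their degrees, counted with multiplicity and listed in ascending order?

1, 1, 3

Write h(x) = x^5 + x^3 - x^2 + x + 1.
Roots in GF(3): h(0) = 1; h(1) = 0 → root; h(2) = 0 → root.
Linear factors from roots: (x - 1), (x + 1).
Complete factorization: h(x) = (x + 1)·(x - 1)·(x^3 - x - 1).
Factor degrees with multiplicity: 1 + 1 + 3 = 5.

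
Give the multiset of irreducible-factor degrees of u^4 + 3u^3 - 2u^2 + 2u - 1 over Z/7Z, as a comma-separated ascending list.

1, 1, 1, 1

Write f(u) = u^4 + 3u^3 - 2u^2 + 2u - 1.
Linear factors from roots: (u - 2), (u + 2), (u + 1).
Complete factorization: f(u) = (u + 1)·(u - 2)·(u + 2)^2.
Factor degrees with multiplicity: 1 + 1 + 1 + 1 = 4.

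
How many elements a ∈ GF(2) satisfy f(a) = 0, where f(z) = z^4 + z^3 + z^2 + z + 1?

Evaluate at each of the 2 elements of GF(2):
f(0) = 1; f(1) = 1.
No element is a root.

0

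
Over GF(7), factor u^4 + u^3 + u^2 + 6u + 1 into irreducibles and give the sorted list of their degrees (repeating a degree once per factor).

4

Write h(u) = u^4 + u^3 + u^2 + 6u + 1.
Complete factorization: h(u) = (u^4 + u^3 + u^2 + 6u + 1).
Factor degrees with multiplicity: 4 = 4.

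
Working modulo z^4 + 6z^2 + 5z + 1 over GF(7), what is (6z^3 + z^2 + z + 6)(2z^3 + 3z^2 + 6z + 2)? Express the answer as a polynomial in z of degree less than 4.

Multiply in GF(7)[z]: (6z^3 + z^2 + z + 6)·(2z^3 + 3z^2 + 6z + 2) = 5z^6 + 6z^5 + 6z^4 + 5z^3 + 5z^2 + 3z + 5.
Reduce using z^4 ≡ z^2 + 2z + 6 (mod z^4 + 6z^2 + 5z + 1).
Reduced: 2z^2 + 5z + 1.

2z^2 + 5z + 1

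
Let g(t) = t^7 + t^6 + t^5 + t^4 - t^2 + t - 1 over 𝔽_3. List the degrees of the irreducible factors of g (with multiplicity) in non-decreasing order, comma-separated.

1, 1, 1, 1, 1, 2

Roots in 𝔽_3: g(0) = 2; g(1) = 0 → root; g(2) = 0 → root.
Linear factors from roots: (t - 1), (t + 1).
Complete factorization: g(t) = (t + 1)·(t - 1)^4·(t^2 + t - 1).
Factor degrees with multiplicity: 1 + 1 + 1 + 1 + 1 + 2 = 7.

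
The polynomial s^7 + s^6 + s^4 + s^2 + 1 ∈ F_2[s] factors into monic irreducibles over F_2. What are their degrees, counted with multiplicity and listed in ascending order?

Write g(s) = s^7 + s^6 + s^4 + s^2 + 1.
Roots in F_2: g(0) = 1; g(1) = 1.
Complete factorization: g(s) = (s^7 + s^6 + s^4 + s^2 + 1).
Factor degrees with multiplicity: 7 = 7.

7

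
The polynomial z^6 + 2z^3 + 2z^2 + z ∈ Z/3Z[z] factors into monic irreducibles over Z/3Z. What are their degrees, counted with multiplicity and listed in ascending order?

Write g(z) = z^6 + 2z^3 + 2z^2 + z.
Roots in Z/3Z: g(0) = 0 → root; g(1) = 0 → root; g(2) = 0 → root.
Linear factors from roots: (z), (z + 2), (z + 1).
Complete factorization: g(z) = (z)·(z + 2)·(z + 1)^2·(z^2 + 2z + 2).
Factor degrees with multiplicity: 1 + 1 + 1 + 1 + 2 = 6.

1, 1, 1, 1, 2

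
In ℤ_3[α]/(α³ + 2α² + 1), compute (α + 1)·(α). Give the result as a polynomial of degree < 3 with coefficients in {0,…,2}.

Multiply in ℤ_3[α]: (α + 1)·(α) = α² + α.
Reduced: α² + α.

α^2 + α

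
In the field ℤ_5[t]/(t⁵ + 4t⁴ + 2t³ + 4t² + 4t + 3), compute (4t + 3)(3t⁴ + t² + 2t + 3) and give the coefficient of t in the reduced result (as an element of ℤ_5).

0

Multiply in ℤ_5[t]: (4t + 3)·(3t⁴ + t² + 2t + 3) = 2t⁵ + 4t⁴ + 4t³ + t² + 3t + 4.
Reduce using t⁵ ≡ t⁴ + 3t³ + t² + t + 2 (mod t⁵ + 4t⁴ + 2t³ + 4t² + 4t + 3).
Reduced: t⁴ + 3t² + 3.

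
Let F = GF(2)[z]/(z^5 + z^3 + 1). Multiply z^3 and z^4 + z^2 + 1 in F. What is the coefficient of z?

Multiply in GF(2)[z]: (z^3)·(z^4 + z^2 + 1) = z^7 + z^5 + z^3.
Reduce using z^5 ≡ z^3 + 1 (mod z^5 + z^3 + 1).
Reduced: z^3 + z^2.

0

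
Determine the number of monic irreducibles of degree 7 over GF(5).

11160

Gauss's count: N_{5}(7) = (1/7) Σ_{d|7} μ(7/d)·5^d.
Divisors of 7: 1, 7; μ(7/d) for each: -1, 1.
Σ = − 5^1 + 5^7 = 78120.
N = 78120/7 = 11160.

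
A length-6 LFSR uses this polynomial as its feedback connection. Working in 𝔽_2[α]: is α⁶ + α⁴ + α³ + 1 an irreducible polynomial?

Write h(α) = α⁶ + α⁴ + α³ + 1.
Check for roots in 𝔽_2: h(0) = 1; h(1) = 0 → root.
h(1) = 0, so (α − 1) divides h(α); h is reducible.

No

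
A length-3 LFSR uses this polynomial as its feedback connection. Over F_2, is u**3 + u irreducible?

Write f(u) = u**3 + u.
Check for roots in F_2: f(0) = 0 → root; f(1) = 0 → root.
f(0) = 0, so (u) divides f(u); f is reducible.

No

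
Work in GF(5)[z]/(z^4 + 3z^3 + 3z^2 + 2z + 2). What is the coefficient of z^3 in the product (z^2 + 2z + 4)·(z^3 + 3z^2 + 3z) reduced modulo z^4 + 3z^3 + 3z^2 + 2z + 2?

Multiply in GF(5)[z]: (z^2 + 2z + 4)·(z^3 + 3z^2 + 3z) = z^5 + 3z^3 + 3z^2 + 2z.
Reduce using z^4 ≡ 2z^3 + 2z^2 + 3z + 3 (mod z^4 + 3z^3 + 3z^2 + 2z + 2).
Reduced: 4z^3 + z + 1.

4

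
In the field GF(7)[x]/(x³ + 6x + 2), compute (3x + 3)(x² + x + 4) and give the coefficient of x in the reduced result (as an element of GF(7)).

4

Multiply in GF(7)[x]: (3x + 3)·(x² + x + 4) = 3x³ + 6x² + x + 5.
Reduce using x³ ≡ x + 5 (mod x³ + 6x + 2).
Reduced: 6x² + 4x + 6.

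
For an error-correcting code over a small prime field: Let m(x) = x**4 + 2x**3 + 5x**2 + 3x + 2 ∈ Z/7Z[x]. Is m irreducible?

Check for roots in Z/7Z: m(0) = 2; m(1) = 6; m(2) = 4; m(3) = 2; m(4) = 2; m(5) = 2; m(6) = 3.
No roots, so no linear factors.
Degree-2 irreducible divisors: test the 21 monic irreducibles of degree 2 over GF(7).
None of them divide m (all give nonzero remainder).
No irreducible factor of degree ≤ 2 exists, so m is irreducible over GF(7).

Yes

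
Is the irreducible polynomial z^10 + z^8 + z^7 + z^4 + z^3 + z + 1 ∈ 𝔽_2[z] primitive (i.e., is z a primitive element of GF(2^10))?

Write f(z) = z^10 + z^8 + z^7 + z^4 + z^3 + z + 1.
|GF(2^10)^×| = 2^10 − 1 = 1023. Prime factorization: 1023 = 3·11·31.
f is primitive ⇔ z has order 1023 in GF(2)[z]/(f), i.e. z^(1023/q) ≠ 1 for each prime q | 1023.
z^(341) mod f = 1
z^(93) mod f = z^9 + z^7 + z^2.
z^(33) mod f = z^7 + z^6 + z^4 + z^3 + z^2 + z + 1.
Since z^(341) = 1, the order of z divides 341 < 1023; not primitive.

No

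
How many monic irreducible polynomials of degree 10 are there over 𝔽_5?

976248

By the necklace-counting formula, N_5(10) = (1/10) Σ_{d|10} μ(10/d)·5^d.
Divisors of 10: 1, 2, 5, 10; μ(10/d) for each: 1, -1, -1, 1.
Σ = 5^1 − 5^2 − 5^5 + 5^10 = 9762480.
N = 9762480/10 = 976248.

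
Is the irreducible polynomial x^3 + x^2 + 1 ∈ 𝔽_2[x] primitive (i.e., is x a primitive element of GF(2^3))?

Yes

Write f(x) = x^3 + x^2 + 1.
|GF(2^3)^×| = 2^3 − 1 = 7. Prime factorization: 7 = 7.
f is primitive ⇔ x has order 7 in GF(2)[x]/(f), i.e. x^(7/q) ≠ 1 for each prime q | 7.
x^(1) mod f = x.
None equal 1, so x has full order 7; f is primitive.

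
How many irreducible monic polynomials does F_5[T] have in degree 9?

By the necklace-counting formula, N_5(9) = (1/9) Σ_{d|9} μ(9/d)·5^d.
Divisors of 9: 1, 3, 9; μ(9/d) for each: 0, -1, 1.
Σ = − 5^3 + 5^9 = 1953000.
N = 1953000/9 = 217000.

217000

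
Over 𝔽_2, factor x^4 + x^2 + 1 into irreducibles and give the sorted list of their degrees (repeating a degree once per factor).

2, 2

Write h(x) = x^4 + x^2 + 1.
Roots in 𝔽_2: h(0) = 1; h(1) = 1.
Complete factorization: h(x) = (x^2 + x + 1)^2.
Factor degrees with multiplicity: 2 + 2 = 4.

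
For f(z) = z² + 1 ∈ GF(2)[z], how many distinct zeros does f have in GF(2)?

1

Evaluate at each of the 2 elements of GF(2):
f(0) = 1; f(1) = 0 → root.
Roots: {1}.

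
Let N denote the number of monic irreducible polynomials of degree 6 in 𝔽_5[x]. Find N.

2580

By the necklace-counting formula, N_5(6) = (1/6) Σ_{d|6} μ(6/d)·5^d.
Divisors of 6: 1, 2, 3, 6; μ(6/d) for each: 1, -1, -1, 1.
Σ = 5^1 − 5^2 − 5^3 + 5^6 = 15480.
N = 15480/6 = 2580.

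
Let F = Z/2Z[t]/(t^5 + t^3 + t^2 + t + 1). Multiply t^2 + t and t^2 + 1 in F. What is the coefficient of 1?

0

Multiply in Z/2Z[t]: (t^2 + t)·(t^2 + 1) = t^4 + t^3 + t^2 + t.
Reduced: t^4 + t^3 + t^2 + t.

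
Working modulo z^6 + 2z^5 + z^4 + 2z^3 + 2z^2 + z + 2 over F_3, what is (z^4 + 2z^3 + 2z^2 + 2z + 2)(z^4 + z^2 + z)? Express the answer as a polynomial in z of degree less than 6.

2z^5 + 2z^4 + 2z^3 + z^2 + 2

Multiply in F_3[z]: (z^4 + 2z^3 + 2z^2 + 2z + 2)·(z^4 + z^2 + z) = z^8 + 2z^7 + 2z^5 + z^3 + z^2 + 2z.
Reduce using z^6 ≡ z^5 + 2z^4 + z^3 + z^2 + 2z + 1 (mod z^6 + 2z^5 + z^4 + 2z^3 + 2z^2 + z + 2).
Reduced: 2z^5 + 2z^4 + 2z^3 + z^2 + 2.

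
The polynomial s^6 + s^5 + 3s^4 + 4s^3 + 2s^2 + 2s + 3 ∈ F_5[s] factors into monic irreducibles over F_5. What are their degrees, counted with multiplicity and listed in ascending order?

Write f(s) = s^6 + s^5 + 3s^4 + 4s^3 + 2s^2 + 2s + 3.
Roots in F_5: f(0) = 3; f(1) = 1; f(2) = 1; f(3) = 0 → root; f(4) = 2.
Linear factors from roots: (s + 2).
Complete factorization: f(s) = (s + 2)·(s^2 + 4s + 2)·(s^3 + 3s + 2).
Factor degrees with multiplicity: 1 + 2 + 3 = 6.

1, 2, 3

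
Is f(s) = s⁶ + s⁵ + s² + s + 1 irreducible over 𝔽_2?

Check for roots in 𝔽_2: f(0) = 1; f(1) = 1.
No roots, so no linear factors.
Monic irreducibles of degree 2 over GF(2): s² + s + 1.
None of them divide f (all give nonzero remainder).
Monic irreducibles of degree 3 over GF(2): s³ + s + 1, s³ + s² + 1.
None of them divide f (all give nonzero remainder).
No irreducible factor of degree ≤ 3 exists, so f is irreducible over GF(2).

Yes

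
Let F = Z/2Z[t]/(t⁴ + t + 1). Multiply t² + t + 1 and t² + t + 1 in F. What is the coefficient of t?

Multiply in Z/2Z[t]: (t² + t + 1)·(t² + t + 1) = t⁴ + t² + 1.
Reduce using t⁴ ≡ t + 1 (mod t⁴ + t + 1).
Reduced: t² + t.

1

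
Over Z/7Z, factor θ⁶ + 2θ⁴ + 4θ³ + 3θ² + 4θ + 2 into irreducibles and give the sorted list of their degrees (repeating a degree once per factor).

Write f(θ) = θ⁶ + 2θ⁴ + 4θ³ + 3θ² + 4θ + 2.
Linear factors from roots: (θ + 2), (θ + 1).
Complete factorization: f(θ) = (θ + 1)·(θ + 2)·(θ² + 1)·(θ² + 4θ + 1).
Factor degrees with multiplicity: 1 + 1 + 2 + 2 = 6.

1, 1, 2, 2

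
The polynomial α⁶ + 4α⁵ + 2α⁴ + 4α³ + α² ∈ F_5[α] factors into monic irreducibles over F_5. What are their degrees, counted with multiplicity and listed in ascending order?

1, 1, 1, 1, 2

Write g(α) = α⁶ + 4α⁵ + 2α⁴ + 4α³ + α².
Roots in F_5: g(0) = 0 → root; g(1) = 2; g(2) = 0 → root; g(3) = 0 → root; g(4) = 1.
Linear factors from roots: (α), (α + 3), (α + 2).
Complete factorization: g(α) = (α + 2)·(α + 3)·(α)^2·(α² + 4α + 1).
Factor degrees with multiplicity: 1 + 1 + 1 + 1 + 2 = 6.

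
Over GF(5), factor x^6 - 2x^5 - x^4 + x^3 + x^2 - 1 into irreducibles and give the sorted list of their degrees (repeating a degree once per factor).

Write h(x) = x^6 - 2x^5 - x^4 + x^3 + x^2 - 1.
Roots in GF(5): h(0) = 4; h(1) = 4; h(2) = 0 → root; h(3) = 2; h(4) = 1.
Linear factors from roots: (x - 2).
Complete factorization: h(x) = (x - 2)·(x^2 + 2)·(x^3 + 2x - 1).
Factor degrees with multiplicity: 1 + 2 + 3 = 6.

1, 2, 3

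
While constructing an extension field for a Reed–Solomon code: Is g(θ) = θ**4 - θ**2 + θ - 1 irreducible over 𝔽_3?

No

Check for roots in 𝔽_3: g(0) = 2; g(1) = 0 → root; g(2) = 1.
g(1) = 0, so (θ − 1) divides g(θ); g is reducible.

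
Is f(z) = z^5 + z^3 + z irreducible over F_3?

No

Check for roots in F_3: f(0) = 0 → root; f(1) = 0 → root; f(2) = 0 → root.
f(0) = 0, so (z) divides f(z); f is reducible.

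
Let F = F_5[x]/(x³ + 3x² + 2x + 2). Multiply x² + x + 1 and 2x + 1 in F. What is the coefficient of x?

4

Multiply in F_5[x]: (x² + x + 1)·(2x + 1) = 2x³ + 3x² + 3x + 1.
Reduce using x³ ≡ 2x² + 3x + 3 (mod x³ + 3x² + 2x + 2).
Reduced: 2x² + 4x + 2.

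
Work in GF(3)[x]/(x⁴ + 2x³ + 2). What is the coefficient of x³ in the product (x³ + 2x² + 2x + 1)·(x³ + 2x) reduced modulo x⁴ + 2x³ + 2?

0

Multiply in GF(3)[x]: (x³ + 2x² + 2x + 1)·(x³ + 2x) = x⁶ + 2x⁵ + x⁴ + 2x³ + x² + 2x.
Reduce using x⁴ ≡ x³ + 1 (mod x⁴ + 2x³ + 2).
Reduced: 2x² + 2x + 1.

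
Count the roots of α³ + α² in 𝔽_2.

2

Write f(α) = α³ + α².
Evaluate at each of the 2 elements of 𝔽_2:
f(0) = 0 → root; f(1) = 0 → root.
Roots: {0, 1}.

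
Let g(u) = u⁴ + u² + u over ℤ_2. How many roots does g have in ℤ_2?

Evaluate at each of the 2 elements of ℤ_2:
g(0) = 0 → root; g(1) = 1.
Roots: {0}.

1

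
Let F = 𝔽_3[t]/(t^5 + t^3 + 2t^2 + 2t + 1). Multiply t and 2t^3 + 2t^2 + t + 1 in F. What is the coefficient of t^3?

2

Multiply in 𝔽_3[t]: (t)·(2t^3 + 2t^2 + t + 1) = 2t^4 + 2t^3 + t^2 + t.
Reduced: 2t^4 + 2t^3 + t^2 + t.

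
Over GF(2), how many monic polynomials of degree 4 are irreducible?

The number of monic irreducibles of degree 4 over GF(2) is (1/4)·Σ_{d∣4} μ(4/d) 2^d.
Divisors of 4: 1, 2, 4; μ(4/d) for each: 0, -1, 1.
Σ = − 2^2 + 2^4 = 12.
N = 12/4 = 3.

3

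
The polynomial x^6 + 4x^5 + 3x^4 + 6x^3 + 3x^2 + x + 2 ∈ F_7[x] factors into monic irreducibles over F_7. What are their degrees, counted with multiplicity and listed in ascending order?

Write h(x) = x^6 + 4x^5 + 3x^4 + 6x^3 + 3x^2 + x + 2.
Complete factorization: h(x) = (x^6 + 4x^5 + 3x^4 + 6x^3 + 3x^2 + x + 2).
Factor degrees with multiplicity: 6 = 6.

6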